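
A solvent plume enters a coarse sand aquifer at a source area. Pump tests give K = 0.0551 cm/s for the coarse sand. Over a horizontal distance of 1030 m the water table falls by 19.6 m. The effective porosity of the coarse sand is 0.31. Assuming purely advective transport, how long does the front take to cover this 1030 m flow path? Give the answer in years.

0.965

Convert K: 0.0551 cm/s × 864 = 47.61 m/day.
Hydraulic gradient i = Δh / L = 19.6 / 1030 = 0.01903.
Darcy flux q = K · i = 47.61 × 0.01903 = 0.9059 m/day.
Seepage velocity v = q / n_e = 0.9059 / 0.31 = 2.922 m/day.
Travel time t = L / v = 1030 / 2.922 = 352.5 days = 0.9650 years.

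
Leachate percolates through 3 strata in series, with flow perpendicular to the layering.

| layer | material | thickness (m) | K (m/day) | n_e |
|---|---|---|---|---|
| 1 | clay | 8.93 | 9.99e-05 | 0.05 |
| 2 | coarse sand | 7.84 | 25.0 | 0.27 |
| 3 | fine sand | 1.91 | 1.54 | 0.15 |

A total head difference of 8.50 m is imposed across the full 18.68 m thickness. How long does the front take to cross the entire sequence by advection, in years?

82.1

With flow normal to the layers, continuity requires the same specific discharge q through every layer.
Σ(b_i/K_i) = 8.93/9.99e-05 + 7.84/25.0 + 1.91/1.54 = 89391 d.
q = Δh / Σ(b_i/K_i) = 8.50 / 89391 = 9.509e-05 m/day.
In each layer the seepage velocity is v_i = q/n_i, so the layer transit time is t_i = b_i·n_i / q:
  layer 1 (clay): t_1 = 8.93 × 0.05 / 9.509e-05 = 4696 d
  layer 2 (coarse sand): t_2 = 7.84 × 0.27 / 9.509e-05 = 22261 d
  layer 3 (fine sand): t_3 = 1.91 × 0.15 / 9.509e-05 = 3013 d
Total t = Σ t_i = 29970 days = 82.05 years.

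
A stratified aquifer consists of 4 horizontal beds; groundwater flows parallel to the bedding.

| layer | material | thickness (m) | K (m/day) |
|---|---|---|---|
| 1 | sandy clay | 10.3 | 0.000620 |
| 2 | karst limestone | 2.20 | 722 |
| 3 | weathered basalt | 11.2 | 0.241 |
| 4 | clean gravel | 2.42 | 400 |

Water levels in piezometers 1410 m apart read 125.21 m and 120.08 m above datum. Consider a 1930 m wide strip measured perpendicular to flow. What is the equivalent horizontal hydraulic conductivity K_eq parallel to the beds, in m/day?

Flow is parallel to layering, so each bed carries its own Darcy discharge and the transmissivities add.
Σ(K_i·b_i) = 0.000620×10.3 + 722×2.20 + 0.241×11.2 + 400×2.42 = 2559 m²/day.
Total thickness b = 26.12 m, so K_eq = Σ(K_i·b_i)/b = 97.97 m/day.

98.0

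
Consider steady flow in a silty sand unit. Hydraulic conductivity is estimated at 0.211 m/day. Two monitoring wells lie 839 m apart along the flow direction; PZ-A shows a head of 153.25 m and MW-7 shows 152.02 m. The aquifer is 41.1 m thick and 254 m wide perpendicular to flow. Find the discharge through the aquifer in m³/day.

Cross-sectional area A = 254 × 41.1 = 10439 m².
Hydraulic gradient i = (153.25 − 152.02) / 839 = 1.23 / 839 = 0.001466.
Darcy's law: Q = K · A · i = 0.2110 × 10439 × 0.001466 = 3.229 m³/day.

3.23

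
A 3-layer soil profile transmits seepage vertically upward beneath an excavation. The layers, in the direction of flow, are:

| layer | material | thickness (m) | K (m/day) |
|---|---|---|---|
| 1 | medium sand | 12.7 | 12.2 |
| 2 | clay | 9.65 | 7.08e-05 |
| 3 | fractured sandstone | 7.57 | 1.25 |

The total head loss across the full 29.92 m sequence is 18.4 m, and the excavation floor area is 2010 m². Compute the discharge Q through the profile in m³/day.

0.271

Flow is perpendicular to layering, so the layers act in series and the equivalent K is the thickness-weighted harmonic mean.
Total thickness L = 12.7 + 9.65 + 7.57 = 29.92 m.
Σ(b_i/K_i) = 12.7/12.2 + 9.65/7.08e-05 + 7.57/1.25 = 1.363e+05 d.
K_eq = L / Σ(b_i/K_i) = 29.92 / 1.363e+05 = 0.0002195 m/day.
Q = K_eq · A · (Δh/L) = 0.0002195 × 2010 × (18.4/29.92) = 0.2713 m³/day.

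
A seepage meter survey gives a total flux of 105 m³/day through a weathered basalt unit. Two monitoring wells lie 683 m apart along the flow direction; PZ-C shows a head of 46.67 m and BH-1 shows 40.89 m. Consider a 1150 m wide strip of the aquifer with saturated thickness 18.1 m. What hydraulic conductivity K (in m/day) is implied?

Cross-sectional area A = 1150 × 18.1 = 20815 m².
Hydraulic gradient i = (46.67 − 40.89) / 683 = 5.78 / 683 = 0.008463.
From Q = K·A·i, K = Q / (A·i) = 105 / (20815 × 0.008463) = 0.5961 m/day.

0.596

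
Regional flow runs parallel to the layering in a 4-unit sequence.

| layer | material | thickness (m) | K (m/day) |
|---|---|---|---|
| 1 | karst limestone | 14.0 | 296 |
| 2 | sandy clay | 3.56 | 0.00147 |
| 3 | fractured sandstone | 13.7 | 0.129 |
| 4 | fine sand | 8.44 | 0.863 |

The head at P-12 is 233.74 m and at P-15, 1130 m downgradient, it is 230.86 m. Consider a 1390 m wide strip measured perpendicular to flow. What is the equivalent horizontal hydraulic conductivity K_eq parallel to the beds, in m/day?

Flow is parallel to layering, so each bed carries its own Darcy discharge and the transmissivities add.
Σ(K_i·b_i) = 296×14.0 + 0.00147×3.56 + 0.129×13.7 + 0.863×8.44 = 4153 m²/day.
Total thickness b = 39.70 m, so K_eq = Σ(K_i·b_i)/b = 104.6 m/day.

105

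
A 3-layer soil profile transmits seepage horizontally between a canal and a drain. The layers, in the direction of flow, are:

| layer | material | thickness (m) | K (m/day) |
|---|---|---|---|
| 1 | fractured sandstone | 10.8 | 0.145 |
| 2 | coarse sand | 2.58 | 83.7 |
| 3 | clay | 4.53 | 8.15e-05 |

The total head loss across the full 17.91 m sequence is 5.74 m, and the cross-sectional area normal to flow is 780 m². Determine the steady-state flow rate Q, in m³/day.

Flow is perpendicular to layering, so the layers act in series and the equivalent K is the thickness-weighted harmonic mean.
Total thickness L = 10.8 + 2.58 + 4.53 = 17.91 m.
Σ(b_i/K_i) = 10.8/0.145 + 2.58/83.7 + 4.53/8.15e-05 = 55657 d.
K_eq = L / Σ(b_i/K_i) = 17.91 / 55657 = 0.0003218 m/day.
Q = K_eq · A · (Δh/L) = 0.0003218 × 780 × (5.74/17.91) = 0.08044 m³/day.

0.0804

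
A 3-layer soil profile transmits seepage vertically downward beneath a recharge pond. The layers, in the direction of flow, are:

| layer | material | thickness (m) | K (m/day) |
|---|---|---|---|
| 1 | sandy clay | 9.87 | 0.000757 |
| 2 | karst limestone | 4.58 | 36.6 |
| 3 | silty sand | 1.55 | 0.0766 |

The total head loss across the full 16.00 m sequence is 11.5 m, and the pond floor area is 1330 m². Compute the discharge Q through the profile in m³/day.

Flow is perpendicular to layering, so the layers act in series and the equivalent K is the thickness-weighted harmonic mean.
Total thickness L = 9.87 + 4.58 + 1.55 = 16.00 m.
Σ(b_i/K_i) = 9.87/0.000757 + 4.58/36.6 + 1.55/0.0766 = 13059 d.
K_eq = L / Σ(b_i/K_i) = 16.00 / 13059 = 0.001225 m/day.
Q = K_eq · A · (Δh/L) = 0.001225 × 1330 × (11.5/16.00) = 1.171 m³/day.

1.17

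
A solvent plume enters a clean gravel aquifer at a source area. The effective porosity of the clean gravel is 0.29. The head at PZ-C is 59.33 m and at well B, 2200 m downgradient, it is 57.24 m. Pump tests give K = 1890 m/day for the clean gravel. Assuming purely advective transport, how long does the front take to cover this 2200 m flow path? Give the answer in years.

Hydraulic gradient i = (59.33 − 57.24) / 2200 = 2.09 / 2200 = 0.0009500.
Darcy flux q = K · i = 1890 × 0.0009500 = 1.795 m/day.
Seepage velocity v = q / n_e = 1.795 / 0.29 = 6.191 m/day.
Travel time t = L / v = 2200 / 6.191 = 355.3 days = 0.9728 years.

0.973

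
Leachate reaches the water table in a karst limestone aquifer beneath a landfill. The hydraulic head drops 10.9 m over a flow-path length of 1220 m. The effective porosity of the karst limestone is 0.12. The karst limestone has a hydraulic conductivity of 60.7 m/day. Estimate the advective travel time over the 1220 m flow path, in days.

Hydraulic gradient i = Δh / L = 10.9 / 1220 = 0.008934.
Darcy flux q = K · i = 60.70 × 0.008934 = 0.5423 m/day.
Seepage velocity v = q / n_e = 0.5423 / 0.12 = 4.519 m/day.
Travel time t = L / v = 1220 / 4.519 = 270.0 days.

270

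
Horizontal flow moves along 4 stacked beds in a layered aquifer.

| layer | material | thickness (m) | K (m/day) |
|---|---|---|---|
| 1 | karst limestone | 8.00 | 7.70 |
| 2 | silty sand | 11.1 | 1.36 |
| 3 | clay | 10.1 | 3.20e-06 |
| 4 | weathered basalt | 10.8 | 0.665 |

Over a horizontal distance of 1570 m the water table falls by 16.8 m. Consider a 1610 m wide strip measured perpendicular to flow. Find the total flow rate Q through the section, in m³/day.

1450

Flow is parallel to layering, so each bed carries its own Darcy discharge and the transmissivities add.
Σ(K_i·b_i) = 7.70×8.00 + 1.36×11.1 + 3.20e-06×10.1 + 0.665×10.8 = 83.88 m²/day.
Hydraulic gradient i = Δh / L = 16.8 / 1570 = 0.01070.
Q = Σ(K_i·b_i) · W · i = 83.88 × 1610 × 0.01070 = 1445 m³/day.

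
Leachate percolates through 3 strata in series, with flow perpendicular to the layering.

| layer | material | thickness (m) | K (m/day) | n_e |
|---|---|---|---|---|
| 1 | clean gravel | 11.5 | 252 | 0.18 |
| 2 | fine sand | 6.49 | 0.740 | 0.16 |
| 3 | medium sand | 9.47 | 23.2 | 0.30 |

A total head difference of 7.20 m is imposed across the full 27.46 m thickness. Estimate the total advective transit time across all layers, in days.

7.62

With flow normal to the layers, continuity requires the same specific discharge q through every layer.
Σ(b_i/K_i) = 11.5/252 + 6.49/0.740 + 9.47/23.2 = 9.224 d.
q = Δh / Σ(b_i/K_i) = 7.20 / 9.224 = 0.7806 m/day.
In each layer the seepage velocity is v_i = q/n_i, so the layer transit time is t_i = b_i·n_i / q:
  layer 1 (clean gravel): t_1 = 11.5 × 0.18 / 0.7806 = 2.652 d
  layer 2 (fine sand): t_2 = 6.49 × 0.16 / 0.7806 = 1.330 d
  layer 3 (medium sand): t_3 = 9.47 × 0.30 / 0.7806 = 3.640 d
Total t = Σ t_i = 7.622 days.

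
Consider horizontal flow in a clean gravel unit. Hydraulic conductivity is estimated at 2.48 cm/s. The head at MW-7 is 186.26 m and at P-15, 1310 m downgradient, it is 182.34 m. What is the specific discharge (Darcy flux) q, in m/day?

6.41

Convert K: 2.48 cm/s × 864 = 2143 m/day.
Hydraulic gradient i = (186.26 − 182.34) / 1310 = 3.92 / 1310 = 0.002992.
Specific discharge q = K · i = 2143 × 0.002992 = 6.412 m/day.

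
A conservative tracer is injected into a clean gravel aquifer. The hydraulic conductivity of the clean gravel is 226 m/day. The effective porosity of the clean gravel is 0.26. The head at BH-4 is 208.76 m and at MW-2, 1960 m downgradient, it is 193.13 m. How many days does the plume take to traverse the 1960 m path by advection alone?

283

Hydraulic gradient i = (208.76 − 193.13) / 1960 = 15.63 / 1960 = 0.007974.
Darcy flux q = K · i = 226.0 × 0.007974 = 1.802 m/day.
Seepage velocity v = q / n_e = 1.802 / 0.26 = 6.932 m/day.
Travel time t = L / v = 1960 / 6.932 = 282.8 days.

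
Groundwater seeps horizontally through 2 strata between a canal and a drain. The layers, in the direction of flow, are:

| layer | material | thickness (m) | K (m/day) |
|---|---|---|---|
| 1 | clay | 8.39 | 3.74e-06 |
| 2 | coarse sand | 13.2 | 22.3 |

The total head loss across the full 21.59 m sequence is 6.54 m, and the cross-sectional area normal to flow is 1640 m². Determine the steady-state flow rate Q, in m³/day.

0.00478

Flow is perpendicular to layering, so the layers act in series and the equivalent K is the thickness-weighted harmonic mean.
Total thickness L = 8.39 + 13.2 = 21.59 m.
Σ(b_i/K_i) = 8.39/3.74e-06 + 13.2/22.3 = 2.243e+06 d.
K_eq = L / Σ(b_i/K_i) = 21.59 / 2.243e+06 = 9.624e-06 m/day.
Q = K_eq · A · (Δh/L) = 9.624e-06 × 1640 × (6.54/21.59) = 0.004781 m³/day.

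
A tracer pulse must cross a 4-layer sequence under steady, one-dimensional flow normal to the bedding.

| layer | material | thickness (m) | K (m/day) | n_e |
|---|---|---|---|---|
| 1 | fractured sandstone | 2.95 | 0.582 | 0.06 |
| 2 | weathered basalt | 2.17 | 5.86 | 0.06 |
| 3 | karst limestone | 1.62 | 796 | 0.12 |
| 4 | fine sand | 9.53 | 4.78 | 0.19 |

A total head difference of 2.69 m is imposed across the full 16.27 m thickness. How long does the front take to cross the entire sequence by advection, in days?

With flow normal to the layers, continuity requires the same specific discharge q through every layer.
Σ(b_i/K_i) = 2.95/0.582 + 2.17/5.86 + 1.62/796 + 9.53/4.78 = 7.435 d.
q = Δh / Σ(b_i/K_i) = 2.69 / 7.435 = 0.3618 m/day.
In each layer the seepage velocity is v_i = q/n_i, so the layer transit time is t_i = b_i·n_i / q:
  layer 1 (fractured sandstone): t_1 = 2.95 × 0.06 / 0.3618 = 0.4892 d
  layer 2 (weathered basalt): t_2 = 2.17 × 0.06 / 0.3618 = 0.3599 d
  layer 3 (karst limestone): t_3 = 1.62 × 0.12 / 0.3618 = 0.5373 d
  layer 4 (fine sand): t_4 = 9.53 × 0.19 / 0.3618 = 5.005 d
Total t = Σ t_i = 6.391 days.

6.39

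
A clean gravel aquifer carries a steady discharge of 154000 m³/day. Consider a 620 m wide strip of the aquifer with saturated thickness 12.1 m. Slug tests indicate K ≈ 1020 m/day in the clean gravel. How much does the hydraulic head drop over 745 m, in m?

Cross-sectional area A = 620 × 12.1 = 7502 m².
From Q = K·A·i, i = Q / (K·A) = 154000 / (1020 × 7502) = 0.02013.
Head loss Δh = i · L = 0.02013 × 745 = 14.99 m.

15.0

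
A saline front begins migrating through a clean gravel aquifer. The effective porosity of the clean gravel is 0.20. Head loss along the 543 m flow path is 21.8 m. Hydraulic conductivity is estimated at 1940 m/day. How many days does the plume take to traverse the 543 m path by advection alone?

1.39

Hydraulic gradient i = Δh / L = 21.8 / 543 = 0.04015.
Darcy flux q = K · i = 1940 × 0.04015 = 77.89 m/day.
Seepage velocity v = q / n_e = 77.89 / 0.20 = 389.4 m/day.
Travel time t = L / v = 543 / 389.4 = 1.394 days.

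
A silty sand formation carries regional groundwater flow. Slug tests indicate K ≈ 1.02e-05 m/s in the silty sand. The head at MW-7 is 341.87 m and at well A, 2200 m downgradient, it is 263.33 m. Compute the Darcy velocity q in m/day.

0.0315

Convert K: 1.02e-05 m/s × 86400 = 0.8813 m/day.
Hydraulic gradient i = (341.87 − 263.33) / 2200 = 78.54 / 2200 = 0.03570.
Specific discharge q = K · i = 0.8813 × 0.03570 = 0.03146 m/day.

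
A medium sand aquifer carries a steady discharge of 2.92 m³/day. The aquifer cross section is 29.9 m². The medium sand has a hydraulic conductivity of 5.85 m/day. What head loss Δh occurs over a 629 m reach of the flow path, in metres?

From Q = K·A·i, i = Q / (K·A) = 2.92 / (5.850 × 29.90) = 0.01669.
Head loss Δh = i · L = 0.01669 × 629 = 10.50 m.

10.5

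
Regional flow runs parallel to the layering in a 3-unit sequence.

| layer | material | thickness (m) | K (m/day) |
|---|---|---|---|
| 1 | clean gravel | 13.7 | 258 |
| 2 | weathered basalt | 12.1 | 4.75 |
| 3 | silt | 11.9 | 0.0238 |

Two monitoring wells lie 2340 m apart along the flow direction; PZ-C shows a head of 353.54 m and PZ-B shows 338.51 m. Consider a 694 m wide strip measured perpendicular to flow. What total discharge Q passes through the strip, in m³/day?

16000

Flow is parallel to layering, so each bed carries its own Darcy discharge and the transmissivities add.
Σ(K_i·b_i) = 258×13.7 + 4.75×12.1 + 0.0238×11.9 = 3592 m²/day.
Hydraulic gradient i = (353.54 − 338.51) / 2340 = 15.03 / 2340 = 0.006423.
Q = Σ(K_i·b_i) · W · i = 3592 × 694 × 0.006423 = 16013 m³/day.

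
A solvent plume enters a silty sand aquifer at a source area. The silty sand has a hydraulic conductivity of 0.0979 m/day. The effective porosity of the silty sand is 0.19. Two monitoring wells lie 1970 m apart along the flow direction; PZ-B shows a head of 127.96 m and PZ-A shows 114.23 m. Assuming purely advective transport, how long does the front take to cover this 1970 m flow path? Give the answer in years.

Hydraulic gradient i = (127.96 − 114.23) / 1970 = 13.73 / 1970 = 0.006970.
Darcy flux q = K · i = 0.09790 × 0.006970 = 0.0006823 m/day.
Seepage velocity v = q / n_e = 0.0006823 / 0.19 = 0.003591 m/day.
Travel time t = L / v = 1970 / 0.003591 = 5.486e+05 days = 1502 years.

1500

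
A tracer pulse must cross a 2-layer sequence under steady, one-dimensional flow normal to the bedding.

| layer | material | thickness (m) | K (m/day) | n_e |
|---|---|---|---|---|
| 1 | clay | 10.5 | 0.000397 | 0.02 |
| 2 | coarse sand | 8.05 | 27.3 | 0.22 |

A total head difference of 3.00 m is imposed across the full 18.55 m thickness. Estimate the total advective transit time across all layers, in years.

47.8

With flow normal to the layers, continuity requires the same specific discharge q through every layer.
Σ(b_i/K_i) = 10.5/0.000397 + 8.05/27.3 = 26449 d.
q = Δh / Σ(b_i/K_i) = 3.00 / 26449 = 0.0001134 m/day.
In each layer the seepage velocity is v_i = q/n_i, so the layer transit time is t_i = b_i·n_i / q:
  layer 1 (clay): t_1 = 10.5 × 0.02 / 0.0001134 = 1851 d
  layer 2 (coarse sand): t_2 = 8.05 × 0.22 / 0.0001134 = 15614 d
Total t = Σ t_i = 17465 days = 47.82 years.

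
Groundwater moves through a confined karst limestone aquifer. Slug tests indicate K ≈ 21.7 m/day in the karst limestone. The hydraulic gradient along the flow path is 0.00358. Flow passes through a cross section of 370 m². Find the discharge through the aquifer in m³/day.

28.7

Hydraulic gradient i = 0.00358.
Darcy's law: Q = K · A · i = 21.70 × 370.0 × 0.003580 = 28.74 m³/day.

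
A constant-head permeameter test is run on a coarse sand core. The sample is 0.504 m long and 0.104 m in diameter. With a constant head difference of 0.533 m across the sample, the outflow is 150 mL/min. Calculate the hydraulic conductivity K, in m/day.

24.0

Cross-sectional area A = π·(d/2)² = π × (0.104/2)² = 0.008495 m².
Convert discharge: 150 mL/min = 2.500e-06 m³/s.
Darcy's law rearranged: K = Q·L / (A·Δh) = 2.500e-06 × 0.504 / (0.008495 × 0.533) = 0.0002783 m/s = 24.04 m/day.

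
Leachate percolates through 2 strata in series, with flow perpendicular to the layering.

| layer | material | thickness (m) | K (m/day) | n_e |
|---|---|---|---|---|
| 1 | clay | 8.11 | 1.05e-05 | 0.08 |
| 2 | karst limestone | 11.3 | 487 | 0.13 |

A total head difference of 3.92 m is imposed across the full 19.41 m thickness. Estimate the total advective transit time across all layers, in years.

1140

With flow normal to the layers, continuity requires the same specific discharge q through every layer.
Σ(b_i/K_i) = 8.11/1.05e-05 + 11.3/487 = 7.724e+05 d.
q = Δh / Σ(b_i/K_i) = 3.92 / 7.724e+05 = 5.075e-06 m/day.
In each layer the seepage velocity is v_i = q/n_i, so the layer transit time is t_i = b_i·n_i / q:
  layer 1 (clay): t_1 = 8.11 × 0.08 / 5.075e-06 = 1.278e+05 d
  layer 2 (karst limestone): t_2 = 11.3 × 0.13 / 5.075e-06 = 2.894e+05 d
Total t = Σ t_i = 4.173e+05 days = 1142 years.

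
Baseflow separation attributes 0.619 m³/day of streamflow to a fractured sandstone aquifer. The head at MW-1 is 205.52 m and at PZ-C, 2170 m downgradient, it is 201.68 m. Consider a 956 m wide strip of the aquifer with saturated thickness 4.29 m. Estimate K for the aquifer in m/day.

0.0853

Cross-sectional area A = 956 × 4.29 = 4101 m².
Hydraulic gradient i = (205.52 − 201.68) / 2170 = 3.84 / 2170 = 0.001770.
From Q = K·A·i, K = Q / (A·i) = 0.619 / (4101 × 0.001770) = 0.08529 m/day.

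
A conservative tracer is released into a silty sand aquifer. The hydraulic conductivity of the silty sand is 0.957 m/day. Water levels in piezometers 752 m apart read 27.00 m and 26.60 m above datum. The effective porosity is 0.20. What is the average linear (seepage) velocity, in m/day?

0.00255

Hydraulic gradient i = (27.00 − 26.60) / 752 = 0.4 / 752 = 0.0005319.
Darcy flux q = K · i = 0.9570 × 0.0005319 = 0.0005090 m/day.
Seepage velocity v = q / n_e = 0.0005090 / 0.20 = 0.002545 m/day.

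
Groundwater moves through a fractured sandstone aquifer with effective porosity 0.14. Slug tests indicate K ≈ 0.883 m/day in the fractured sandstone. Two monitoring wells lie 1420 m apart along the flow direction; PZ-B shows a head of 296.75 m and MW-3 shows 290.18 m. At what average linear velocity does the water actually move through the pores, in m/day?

0.0292

Hydraulic gradient i = (296.75 − 290.18) / 1420 = 6.57 / 1420 = 0.004627.
Darcy flux q = K · i = 0.8830 × 0.004627 = 0.004085 m/day.
Seepage velocity v = q / n_e = 0.004085 / 0.14 = 0.02918 m/day.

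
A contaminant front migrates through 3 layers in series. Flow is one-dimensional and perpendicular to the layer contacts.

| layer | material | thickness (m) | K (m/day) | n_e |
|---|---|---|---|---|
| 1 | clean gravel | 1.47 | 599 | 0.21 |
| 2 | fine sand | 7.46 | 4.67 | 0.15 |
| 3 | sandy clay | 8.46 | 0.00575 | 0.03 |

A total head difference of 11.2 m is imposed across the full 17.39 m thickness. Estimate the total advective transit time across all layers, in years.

With flow normal to the layers, continuity requires the same specific discharge q through every layer.
Σ(b_i/K_i) = 1.47/599 + 7.46/4.67 + 8.46/0.00575 = 1473 d.
q = Δh / Σ(b_i/K_i) = 11.2 / 1473 = 0.007604 m/day.
In each layer the seepage velocity is v_i = q/n_i, so the layer transit time is t_i = b_i·n_i / q:
  layer 1 (clean gravel): t_1 = 1.47 × 0.21 / 0.007604 = 40.60 d
  layer 2 (fine sand): t_2 = 7.46 × 0.15 / 0.007604 = 147.2 d
  layer 3 (sandy clay): t_3 = 8.46 × 0.03 / 0.007604 = 33.38 d
Total t = Σ t_i = 221.1 days = 0.6054 years.

0.605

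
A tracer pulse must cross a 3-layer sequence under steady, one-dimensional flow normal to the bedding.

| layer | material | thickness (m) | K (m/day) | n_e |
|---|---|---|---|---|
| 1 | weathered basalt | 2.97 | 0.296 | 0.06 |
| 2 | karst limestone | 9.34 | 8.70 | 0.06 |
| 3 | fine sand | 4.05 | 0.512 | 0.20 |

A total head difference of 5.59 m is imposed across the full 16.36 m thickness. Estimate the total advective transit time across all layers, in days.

5.27

With flow normal to the layers, continuity requires the same specific discharge q through every layer.
Σ(b_i/K_i) = 2.97/0.296 + 9.34/8.70 + 4.05/0.512 = 19.02 d.
q = Δh / Σ(b_i/K_i) = 5.59 / 19.02 = 0.2939 m/day.
In each layer the seepage velocity is v_i = q/n_i, so the layer transit time is t_i = b_i·n_i / q:
  layer 1 (weathered basalt): t_1 = 2.97 × 0.06 / 0.2939 = 0.6062 d
  layer 2 (karst limestone): t_2 = 9.34 × 0.06 / 0.2939 = 1.907 d
  layer 3 (fine sand): t_3 = 4.05 × 0.20 / 0.2939 = 2.756 d
Total t = Σ t_i = 5.268 days.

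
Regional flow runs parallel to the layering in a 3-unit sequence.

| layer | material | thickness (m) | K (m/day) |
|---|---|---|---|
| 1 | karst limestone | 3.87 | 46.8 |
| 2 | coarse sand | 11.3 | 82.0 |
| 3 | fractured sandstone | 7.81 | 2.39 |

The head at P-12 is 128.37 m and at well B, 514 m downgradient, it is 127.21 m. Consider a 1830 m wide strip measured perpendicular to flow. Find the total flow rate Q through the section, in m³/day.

Flow is parallel to layering, so each bed carries its own Darcy discharge and the transmissivities add.
Σ(K_i·b_i) = 46.8×3.87 + 82.0×11.3 + 2.39×7.81 = 1126 m²/day.
Hydraulic gradient i = (128.37 − 127.21) / 514 = 1.16 / 514 = 0.002257.
Q = Σ(K_i·b_i) · W · i = 1126 × 1830 × 0.002257 = 4652 m³/day.

4650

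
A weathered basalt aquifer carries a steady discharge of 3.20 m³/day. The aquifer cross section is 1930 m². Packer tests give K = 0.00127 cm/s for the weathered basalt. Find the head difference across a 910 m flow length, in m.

Convert K: 0.00127 cm/s × 864 = 1.097 m/day.
From Q = K·A·i, i = Q / (K·A) = 3.20 / (1.097 × 1930) = 0.001511.
Head loss Δh = i · L = 0.001511 × 910 = 1.375 m.

1.38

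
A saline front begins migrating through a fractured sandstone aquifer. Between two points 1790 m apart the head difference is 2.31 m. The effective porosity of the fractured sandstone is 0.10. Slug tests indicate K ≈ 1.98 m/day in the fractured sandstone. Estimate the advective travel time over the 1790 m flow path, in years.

192

Hydraulic gradient i = Δh / L = 2.31 / 1790 = 0.001291.
Darcy flux q = K · i = 1.980 × 0.001291 = 0.002555 m/day.
Seepage velocity v = q / n_e = 0.002555 / 0.10 = 0.02555 m/day.
Travel time t = L / v = 1790 / 0.02555 = 70053 days = 191.8 years.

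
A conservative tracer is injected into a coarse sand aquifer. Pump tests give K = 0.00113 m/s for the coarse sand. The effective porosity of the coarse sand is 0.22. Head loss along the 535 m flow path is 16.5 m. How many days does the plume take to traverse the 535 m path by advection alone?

39.1

Convert K: 0.00113 m/s × 86400 = 97.63 m/day.
Hydraulic gradient i = Δh / L = 16.5 / 535 = 0.03084.
Darcy flux q = K · i = 97.63 × 0.03084 = 3.011 m/day.
Seepage velocity v = q / n_e = 3.011 / 0.22 = 13.69 m/day.
Travel time t = L / v = 535 / 13.69 = 39.09 days.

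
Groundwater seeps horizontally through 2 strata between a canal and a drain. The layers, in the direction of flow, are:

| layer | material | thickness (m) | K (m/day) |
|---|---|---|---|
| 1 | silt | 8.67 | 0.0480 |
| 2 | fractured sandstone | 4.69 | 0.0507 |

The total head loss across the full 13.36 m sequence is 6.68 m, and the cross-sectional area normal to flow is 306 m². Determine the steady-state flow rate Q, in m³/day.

Flow is perpendicular to layering, so the layers act in series and the equivalent K is the thickness-weighted harmonic mean.
Total thickness L = 8.67 + 4.69 = 13.36 m.
Σ(b_i/K_i) = 8.67/0.0480 + 4.69/0.0507 = 273.1 d.
K_eq = L / Σ(b_i/K_i) = 13.36 / 273.1 = 0.04891 m/day.
Q = K_eq · A · (Δh/L) = 0.04891 × 306 × (6.68/13.36) = 7.484 m³/day.

7.48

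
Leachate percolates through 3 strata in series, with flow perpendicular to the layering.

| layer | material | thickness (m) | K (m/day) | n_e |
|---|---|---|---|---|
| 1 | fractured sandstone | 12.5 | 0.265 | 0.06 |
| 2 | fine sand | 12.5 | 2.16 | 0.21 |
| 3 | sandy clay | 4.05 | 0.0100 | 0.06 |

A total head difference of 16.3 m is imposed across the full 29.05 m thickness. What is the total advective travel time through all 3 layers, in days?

102

With flow normal to the layers, continuity requires the same specific discharge q through every layer.
Σ(b_i/K_i) = 12.5/0.265 + 12.5/2.16 + 4.05/0.0100 = 458.0 d.
q = Δh / Σ(b_i/K_i) = 16.3 / 458.0 = 0.03559 m/day.
In each layer the seepage velocity is v_i = q/n_i, so the layer transit time is t_i = b_i·n_i / q:
  layer 1 (fractured sandstone): t_1 = 12.5 × 0.06 / 0.03559 = 21.07 d
  layer 2 (fine sand): t_2 = 12.5 × 0.21 / 0.03559 = 73.75 d
  layer 3 (sandy clay): t_3 = 4.05 × 0.06 / 0.03559 = 6.827 d
Total t = Σ t_i = 101.6 days.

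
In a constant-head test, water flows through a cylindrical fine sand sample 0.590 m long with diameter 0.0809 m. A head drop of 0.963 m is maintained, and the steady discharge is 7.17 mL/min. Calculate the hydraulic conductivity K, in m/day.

Cross-sectional area A = π·(d/2)² = π × (0.0809/2)² = 0.005140 m².
Convert discharge: 7.17 mL/min = 1.195e-07 m³/s.
Darcy's law rearranged: K = Q·L / (A·Δh) = 1.195e-07 × 0.590 / (0.005140 × 0.963) = 1.424e-05 m/s = 1.231 m/day.

1.23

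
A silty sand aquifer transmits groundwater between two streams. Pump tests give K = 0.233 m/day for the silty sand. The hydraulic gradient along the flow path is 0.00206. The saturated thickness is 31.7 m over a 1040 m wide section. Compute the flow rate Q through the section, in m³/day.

15.8

Cross-sectional area A = 1040 × 31.7 = 32968 m².
Hydraulic gradient i = 0.00206.
Darcy's law: Q = K · A · i = 0.2330 × 32968 × 0.002060 = 15.82 m³/day.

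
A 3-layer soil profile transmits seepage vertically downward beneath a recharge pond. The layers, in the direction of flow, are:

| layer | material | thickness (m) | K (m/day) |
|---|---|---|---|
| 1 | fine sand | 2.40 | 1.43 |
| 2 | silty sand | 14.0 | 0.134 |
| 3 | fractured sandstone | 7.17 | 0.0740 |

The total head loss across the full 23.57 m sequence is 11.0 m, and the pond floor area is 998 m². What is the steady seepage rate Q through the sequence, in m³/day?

54.1

Flow is perpendicular to layering, so the layers act in series and the equivalent K is the thickness-weighted harmonic mean.
Total thickness L = 2.40 + 14.0 + 7.17 = 23.57 m.
Σ(b_i/K_i) = 2.40/1.43 + 14.0/0.134 + 7.17/0.0740 = 203.0 d.
K_eq = L / Σ(b_i/K_i) = 23.57 / 203.0 = 0.1161 m/day.
Q = K_eq · A · (Δh/L) = 0.1161 × 998 × (11.0/23.57) = 54.07 m³/day.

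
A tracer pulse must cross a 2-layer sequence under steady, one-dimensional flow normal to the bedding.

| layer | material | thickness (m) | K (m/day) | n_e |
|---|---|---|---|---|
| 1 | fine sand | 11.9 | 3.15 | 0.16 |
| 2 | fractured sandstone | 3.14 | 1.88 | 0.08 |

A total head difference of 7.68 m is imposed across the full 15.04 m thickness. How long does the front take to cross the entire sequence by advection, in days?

1.53

With flow normal to the layers, continuity requires the same specific discharge q through every layer.
Σ(b_i/K_i) = 11.9/3.15 + 3.14/1.88 = 5.448 d.
q = Δh / Σ(b_i/K_i) = 7.68 / 5.448 = 1.410 m/day.
In each layer the seepage velocity is v_i = q/n_i, so the layer transit time is t_i = b_i·n_i / q:
  layer 1 (fine sand): t_1 = 11.9 × 0.16 / 1.410 = 1.351 d
  layer 2 (fractured sandstone): t_2 = 3.14 × 0.08 / 1.410 = 0.1782 d
Total t = Σ t_i = 1.529 days.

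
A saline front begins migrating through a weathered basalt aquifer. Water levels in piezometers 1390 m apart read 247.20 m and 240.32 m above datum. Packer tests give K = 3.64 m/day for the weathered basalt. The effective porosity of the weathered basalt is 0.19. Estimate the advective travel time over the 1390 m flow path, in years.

Hydraulic gradient i = (247.20 − 240.32) / 1390 = 6.88 / 1390 = 0.004950.
Darcy flux q = K · i = 3.640 × 0.004950 = 0.01802 m/day.
Seepage velocity v = q / n_e = 0.01802 / 0.19 = 0.09482 m/day.
Travel time t = L / v = 1390 / 0.09482 = 14659 days = 40.13 years.

40.1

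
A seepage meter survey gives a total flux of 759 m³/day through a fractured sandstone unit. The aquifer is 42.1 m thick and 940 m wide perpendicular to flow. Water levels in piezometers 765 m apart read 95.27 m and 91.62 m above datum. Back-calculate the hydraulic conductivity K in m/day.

4.02

Cross-sectional area A = 940 × 42.1 = 39574 m².
Hydraulic gradient i = (95.27 − 91.62) / 765 = 3.65 / 765 = 0.004771.
From Q = K·A·i, K = Q / (A·i) = 759 / (39574 × 0.004771) = 4.020 m/day.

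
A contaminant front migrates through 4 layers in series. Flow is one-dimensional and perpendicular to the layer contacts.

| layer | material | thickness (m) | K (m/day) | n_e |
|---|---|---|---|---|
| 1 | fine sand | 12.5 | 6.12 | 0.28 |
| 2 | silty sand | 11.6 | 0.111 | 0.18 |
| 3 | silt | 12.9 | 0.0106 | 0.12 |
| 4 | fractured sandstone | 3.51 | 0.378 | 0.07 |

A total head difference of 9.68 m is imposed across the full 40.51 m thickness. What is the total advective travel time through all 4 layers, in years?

2.78

With flow normal to the layers, continuity requires the same specific discharge q through every layer.
Σ(b_i/K_i) = 12.5/6.12 + 11.6/0.111 + 12.9/0.0106 + 3.51/0.378 = 1333 d.
q = Δh / Σ(b_i/K_i) = 9.68 / 1333 = 0.007263 m/day.
In each layer the seepage velocity is v_i = q/n_i, so the layer transit time is t_i = b_i·n_i / q:
  layer 1 (fine sand): t_1 = 12.5 × 0.28 / 0.007263 = 481.9 d
  layer 2 (silty sand): t_2 = 11.6 × 0.18 / 0.007263 = 287.5 d
  layer 3 (silt): t_3 = 12.9 × 0.12 / 0.007263 = 213.1 d
  layer 4 (fractured sandstone): t_4 = 3.51 × 0.07 / 0.007263 = 33.83 d
Total t = Σ t_i = 1016 days = 2.783 years.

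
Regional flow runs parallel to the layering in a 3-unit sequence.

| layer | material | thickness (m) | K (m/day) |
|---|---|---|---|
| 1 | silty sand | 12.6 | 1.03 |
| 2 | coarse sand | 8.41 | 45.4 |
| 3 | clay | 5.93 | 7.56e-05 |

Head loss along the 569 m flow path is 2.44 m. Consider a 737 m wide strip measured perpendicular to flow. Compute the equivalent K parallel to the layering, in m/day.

14.7

Flow is parallel to layering, so each bed carries its own Darcy discharge and the transmissivities add.
Σ(K_i·b_i) = 1.03×12.6 + 45.4×8.41 + 7.56e-05×5.93 = 394.8 m²/day.
Total thickness b = 26.94 m, so K_eq = Σ(K_i·b_i)/b = 14.65 m/day.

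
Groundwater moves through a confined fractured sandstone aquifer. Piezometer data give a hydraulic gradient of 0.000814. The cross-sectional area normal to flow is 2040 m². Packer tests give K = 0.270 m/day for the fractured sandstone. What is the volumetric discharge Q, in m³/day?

Hydraulic gradient i = 0.000814.
Darcy's law: Q = K · A · i = 0.2700 × 2040 × 0.0008140 = 0.4484 m³/day.

0.448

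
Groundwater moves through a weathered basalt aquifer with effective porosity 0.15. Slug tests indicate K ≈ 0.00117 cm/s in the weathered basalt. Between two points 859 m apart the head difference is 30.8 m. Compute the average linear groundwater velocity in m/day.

0.242

Convert K: 0.00117 cm/s × 864 = 1.011 m/day.
Hydraulic gradient i = Δh / L = 30.8 / 859 = 0.03586.
Darcy flux q = K · i = 1.011 × 0.03586 = 0.03625 m/day.
Seepage velocity v = q / n_e = 0.03625 / 0.15 = 0.2416 m/day.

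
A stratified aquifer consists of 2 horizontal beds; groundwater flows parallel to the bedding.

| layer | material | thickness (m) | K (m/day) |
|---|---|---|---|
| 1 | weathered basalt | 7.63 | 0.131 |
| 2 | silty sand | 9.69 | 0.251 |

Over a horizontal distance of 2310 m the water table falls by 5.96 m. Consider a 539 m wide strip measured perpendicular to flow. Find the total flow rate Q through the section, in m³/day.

Flow is parallel to layering, so each bed carries its own Darcy discharge and the transmissivities add.
Σ(K_i·b_i) = 0.131×7.63 + 0.251×9.69 = 3.432 m²/day.
Hydraulic gradient i = Δh / L = 5.96 / 2310 = 0.002580.
Q = Σ(K_i·b_i) · W · i = 3.432 × 539 × 0.002580 = 4.772 m³/day.

4.77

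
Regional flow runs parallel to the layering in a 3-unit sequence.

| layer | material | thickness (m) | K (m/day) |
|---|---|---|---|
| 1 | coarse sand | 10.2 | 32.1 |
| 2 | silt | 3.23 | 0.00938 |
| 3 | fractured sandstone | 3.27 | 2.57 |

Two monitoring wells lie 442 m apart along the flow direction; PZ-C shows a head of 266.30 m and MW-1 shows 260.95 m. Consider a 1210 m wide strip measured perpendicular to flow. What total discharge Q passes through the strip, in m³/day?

Flow is parallel to layering, so each bed carries its own Darcy discharge and the transmissivities add.
Σ(K_i·b_i) = 32.1×10.2 + 0.00938×3.23 + 2.57×3.27 = 335.9 m²/day.
Hydraulic gradient i = (266.30 − 260.95) / 442 = 5.35 / 442 = 0.01210.
Q = Σ(K_i·b_i) · W · i = 335.9 × 1210 × 0.01210 = 4919 m³/day.

4920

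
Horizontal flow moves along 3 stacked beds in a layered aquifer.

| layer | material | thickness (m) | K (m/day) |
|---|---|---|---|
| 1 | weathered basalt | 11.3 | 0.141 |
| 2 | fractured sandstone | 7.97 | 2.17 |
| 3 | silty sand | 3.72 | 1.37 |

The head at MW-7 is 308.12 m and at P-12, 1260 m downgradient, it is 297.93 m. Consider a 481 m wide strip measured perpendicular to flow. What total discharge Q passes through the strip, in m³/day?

Flow is parallel to layering, so each bed carries its own Darcy discharge and the transmissivities add.
Σ(K_i·b_i) = 0.141×11.3 + 2.17×7.97 + 1.37×3.72 = 23.98 m²/day.
Hydraulic gradient i = (308.12 − 297.93) / 1260 = 10.19 / 1260 = 0.008087.
Q = Σ(K_i·b_i) · W · i = 23.98 × 481 × 0.008087 = 93.30 m³/day.

93.3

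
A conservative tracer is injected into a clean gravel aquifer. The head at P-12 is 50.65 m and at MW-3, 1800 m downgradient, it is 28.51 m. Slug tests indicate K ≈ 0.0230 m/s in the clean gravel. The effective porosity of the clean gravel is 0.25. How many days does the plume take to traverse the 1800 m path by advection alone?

18.4

Convert K: 0.0230 m/s × 86400 = 1987 m/day.
Hydraulic gradient i = (50.65 − 28.51) / 1800 = 22.14 / 1800 = 0.01230.
Darcy flux q = K · i = 1987 × 0.01230 = 24.44 m/day.
Seepage velocity v = q / n_e = 24.44 / 0.25 = 97.77 m/day.
Travel time t = L / v = 1800 / 97.77 = 18.41 days.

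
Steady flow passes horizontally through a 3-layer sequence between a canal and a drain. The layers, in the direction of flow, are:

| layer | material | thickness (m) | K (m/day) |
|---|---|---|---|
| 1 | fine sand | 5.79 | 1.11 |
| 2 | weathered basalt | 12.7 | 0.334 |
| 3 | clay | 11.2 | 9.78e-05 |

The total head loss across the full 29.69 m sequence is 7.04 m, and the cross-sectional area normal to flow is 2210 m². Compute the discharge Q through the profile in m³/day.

0.136

Flow is perpendicular to layering, so the layers act in series and the equivalent K is the thickness-weighted harmonic mean.
Total thickness L = 5.79 + 12.7 + 11.2 = 29.69 m.
Σ(b_i/K_i) = 5.79/1.11 + 12.7/0.334 + 11.2/9.78e-05 = 1.146e+05 d.
K_eq = L / Σ(b_i/K_i) = 29.69 / 1.146e+05 = 0.0002592 m/day.
Q = K_eq · A · (Δh/L) = 0.0002592 × 2210 × (7.04/29.69) = 0.1358 m³/day.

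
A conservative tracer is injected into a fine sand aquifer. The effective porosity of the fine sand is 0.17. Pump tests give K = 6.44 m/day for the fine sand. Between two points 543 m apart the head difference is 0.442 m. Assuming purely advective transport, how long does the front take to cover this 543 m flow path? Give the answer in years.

48.2

Hydraulic gradient i = Δh / L = 0.442 / 543 = 0.0008140.
Darcy flux q = K · i = 6.440 × 0.0008140 = 0.005242 m/day.
Seepage velocity v = q / n_e = 0.005242 / 0.17 = 0.03084 m/day.
Travel time t = L / v = 543 / 0.03084 = 17609 days = 48.21 years.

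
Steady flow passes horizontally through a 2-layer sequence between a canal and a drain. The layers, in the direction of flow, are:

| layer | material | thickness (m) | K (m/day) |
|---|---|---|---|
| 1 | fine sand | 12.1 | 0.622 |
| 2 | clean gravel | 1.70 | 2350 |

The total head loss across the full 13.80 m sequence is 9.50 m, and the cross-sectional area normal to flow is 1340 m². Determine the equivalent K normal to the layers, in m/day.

0.709

Flow is perpendicular to layering, so the layers act in series and the equivalent K is the thickness-weighted harmonic mean.
Total thickness L = 12.1 + 1.70 = 13.80 m.
Σ(b_i/K_i) = 12.1/0.622 + 1.70/2350 = 19.45 d.
K_eq = L / Σ(b_i/K_i) = 13.80 / 19.45 = 0.7094 m/day.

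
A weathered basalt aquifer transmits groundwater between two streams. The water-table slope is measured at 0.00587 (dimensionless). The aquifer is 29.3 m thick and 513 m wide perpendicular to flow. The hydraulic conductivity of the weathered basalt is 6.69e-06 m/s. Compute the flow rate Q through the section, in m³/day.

Convert K: 6.69e-06 m/s × 86400 = 0.5780 m/day.
Cross-sectional area A = 513 × 29.3 = 15031 m².
Hydraulic gradient i = 0.00587.
Darcy's law: Q = K · A · i = 0.5780 × 15031 × 0.005870 = 51.00 m³/day.

51.0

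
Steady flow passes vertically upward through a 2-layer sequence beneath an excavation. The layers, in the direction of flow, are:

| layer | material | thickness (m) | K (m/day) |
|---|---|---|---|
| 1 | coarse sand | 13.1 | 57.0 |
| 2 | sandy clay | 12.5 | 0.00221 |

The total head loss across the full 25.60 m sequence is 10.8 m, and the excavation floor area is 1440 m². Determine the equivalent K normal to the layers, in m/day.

0.00453

Flow is perpendicular to layering, so the layers act in series and the equivalent K is the thickness-weighted harmonic mean.
Total thickness L = 13.1 + 12.5 = 25.60 m.
Σ(b_i/K_i) = 13.1/57.0 + 12.5/0.00221 = 5656 d.
K_eq = L / Σ(b_i/K_i) = 25.60 / 5656 = 0.004526 m/day.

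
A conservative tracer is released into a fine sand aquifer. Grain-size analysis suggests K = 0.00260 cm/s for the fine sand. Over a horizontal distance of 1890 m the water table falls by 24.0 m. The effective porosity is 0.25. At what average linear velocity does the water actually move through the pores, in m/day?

Convert K: 0.00260 cm/s × 864 = 2.246 m/day.
Hydraulic gradient i = Δh / L = 24.0 / 1890 = 0.01270.
Darcy flux q = K · i = 2.246 × 0.01270 = 0.02853 m/day.
Seepage velocity v = q / n_e = 0.02853 / 0.25 = 0.1141 m/day.

0.114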